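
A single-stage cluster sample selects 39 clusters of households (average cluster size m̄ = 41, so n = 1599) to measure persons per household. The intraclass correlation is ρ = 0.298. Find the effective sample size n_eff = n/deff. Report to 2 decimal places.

deff = 1 + (41 − 1)·0.298 = 1 + 11.92 = 12.92.
n_eff = 1599 / 12.92 = 123.76.

123.76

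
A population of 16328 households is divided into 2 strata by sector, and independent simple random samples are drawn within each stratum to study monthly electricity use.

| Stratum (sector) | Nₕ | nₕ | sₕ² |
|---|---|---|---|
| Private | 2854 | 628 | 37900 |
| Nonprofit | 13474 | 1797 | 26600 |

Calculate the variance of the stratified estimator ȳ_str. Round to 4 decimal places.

10.1738

Var(ȳ_str) = Σₕ Wₕ²(1 − fₕ)sₕ²/nₕ with Wₕ = Nₕ/N, N = 16328.
Private: Wₕ = 0.17479177; term = 0.17479177²·(1 − 0.22004205)·37900/628 = 1.438112.
Nonprofit: Wₕ = 0.82520823; term = 0.82520823²·(1 − 0.13336797)·26600/1797 = 8.7356535.
Sum = 10.173766.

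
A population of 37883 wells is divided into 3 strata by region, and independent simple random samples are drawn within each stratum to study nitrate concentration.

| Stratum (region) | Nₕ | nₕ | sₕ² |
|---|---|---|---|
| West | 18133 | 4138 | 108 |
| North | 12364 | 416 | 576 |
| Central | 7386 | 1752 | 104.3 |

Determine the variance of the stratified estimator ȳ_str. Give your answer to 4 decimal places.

0.1489

Var(ȳ_str) = Σₕ Wₕ²(1 − fₕ)sₕ²/nₕ with Wₕ = Nₕ/N, N = 37883.
West: Wₕ = 0.47865797; term = 0.47865797²·(1 − 0.22820272)·108/4138 = 0.0046151637.
North: Wₕ = 0.32637331; term = 0.32637331²·(1 − 0.03364607)·576/416 = 0.14252618.
Central: Wₕ = 0.19496872; term = 0.19496872²·(1 − 0.23720552)·104.3/1752 = 0.0017261861.
Sum = 0.14886753.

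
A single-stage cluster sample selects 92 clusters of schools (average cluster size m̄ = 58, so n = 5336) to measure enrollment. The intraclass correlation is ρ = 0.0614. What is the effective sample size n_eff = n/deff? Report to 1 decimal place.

1185.8

deff = 1 + (58 − 1)·0.0614 = 1 + 3.4998 = 4.4998.
n_eff = 5336 / 4.4998 = 1185.8.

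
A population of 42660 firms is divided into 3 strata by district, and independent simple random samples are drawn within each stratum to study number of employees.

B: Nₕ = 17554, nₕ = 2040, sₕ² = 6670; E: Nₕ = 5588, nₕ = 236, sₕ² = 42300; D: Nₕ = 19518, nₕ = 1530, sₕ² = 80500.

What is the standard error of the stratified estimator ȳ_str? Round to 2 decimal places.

Var(ȳ_str) = Σₕ Wₕ²(1 − fₕ)sₕ²/nₕ with Wₕ = Nₕ/N, N = 42660.
B: Wₕ = 0.41148617; term = 0.41148617²·(1 − 0.11621283)·6670/2040 = 0.48927592.
E: Wₕ = 0.13098922; term = 0.13098922²·(1 − 0.04223336)·42300/236 = 2.9455009.
D: Wₕ = 0.45752461; term = 0.45752461²·(1 − 0.07838918)·80500/1530 = 10.150348.
Sum = 13.585125.
SE = √(13.585125) = 3.69.

3.69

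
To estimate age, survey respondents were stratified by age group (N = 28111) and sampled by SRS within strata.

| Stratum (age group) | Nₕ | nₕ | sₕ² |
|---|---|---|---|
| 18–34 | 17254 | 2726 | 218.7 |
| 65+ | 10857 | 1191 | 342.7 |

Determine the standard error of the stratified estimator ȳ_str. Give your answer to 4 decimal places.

Var(ȳ_str) = Σₕ Wₕ²(1 − fₕ)sₕ²/nₕ with Wₕ = Nₕ/N, N = 28111.
18–34: Wₕ = 0.61378108; term = 0.61378108²·(1 − 0.15799235)·218.7/2726 = 0.025448721.
65+: Wₕ = 0.38621892; term = 0.38621892²·(1 − 0.10969881)·342.7/1191 = 0.038212582.
Sum = 0.063661303.
SE = √(0.063661303) = 0.2523.

0.2523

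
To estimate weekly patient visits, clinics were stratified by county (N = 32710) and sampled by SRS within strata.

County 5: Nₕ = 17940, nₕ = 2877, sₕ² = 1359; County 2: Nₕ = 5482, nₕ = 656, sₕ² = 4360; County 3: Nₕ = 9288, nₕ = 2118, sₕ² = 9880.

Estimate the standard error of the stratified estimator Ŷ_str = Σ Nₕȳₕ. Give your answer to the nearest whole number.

24782

Var(Ŷ_str) = Σₕ Nₕ²(1 − fₕ)sₕ²/nₕ.
County 5: 17940²·(1 − 2877/17940)·1359/2877 = 1.2764785 × 10^8.
County 2: 5482²·(1 − 656/5482)·4360/656 = 1.7583649 × 10^8.
County 3: 9288²·(1 − 2118/9288)·9880/2118 = 3.1065071 × 10^8.
Sum = 6.1413505 × 10^8.
SE = √(6.1413505 × 10^8) = 24782.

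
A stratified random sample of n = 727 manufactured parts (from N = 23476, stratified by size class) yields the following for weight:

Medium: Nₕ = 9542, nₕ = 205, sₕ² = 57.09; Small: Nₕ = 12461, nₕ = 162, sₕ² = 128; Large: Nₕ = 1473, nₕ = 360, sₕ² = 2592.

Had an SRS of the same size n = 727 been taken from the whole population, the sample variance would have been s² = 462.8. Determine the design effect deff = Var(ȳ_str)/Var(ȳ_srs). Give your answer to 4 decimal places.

Var(ȳ_str) = Σ Wₕ²(1−fₕ)sₕ²/nₕ with Wₕ = Nₕ/23476:
  Medium: (9542/23476)²·(1−205/9542)·57.09/205 = 0.045019923
  Small: (12461/23476)²·(1−162/12461)·128/162 = 0.21971993
  Large: (1473/23476)²·(1−360/1473)·2592/360 = 0.021418162
  → Var(ȳ_str) = 0.28615802.
Var(ȳ_srs) = (1 − 727/23476)·462.8/727 = 0.61687497.
deff = 0.28615802 / 0.61687497 = 0.4639.

0.4639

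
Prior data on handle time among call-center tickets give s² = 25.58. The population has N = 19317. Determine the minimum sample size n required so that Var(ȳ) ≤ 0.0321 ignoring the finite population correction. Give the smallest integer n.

797

Without fpc, n₀ = s²/D = 25.58/0.0321 = 796.8847.
Rounding up, n = 797.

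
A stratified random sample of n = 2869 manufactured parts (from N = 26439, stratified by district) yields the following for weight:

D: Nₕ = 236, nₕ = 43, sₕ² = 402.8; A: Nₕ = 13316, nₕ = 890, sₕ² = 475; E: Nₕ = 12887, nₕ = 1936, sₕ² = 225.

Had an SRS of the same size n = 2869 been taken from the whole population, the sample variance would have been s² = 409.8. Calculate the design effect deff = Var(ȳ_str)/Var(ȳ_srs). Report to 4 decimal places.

1.1812

Var(ȳ_str) = Σ Wₕ²(1−fₕ)sₕ²/nₕ with Wₕ = Nₕ/26439:
  D: (236/26439)²·(1−43/236)·402.8/43 = 6.1037996 × 10^-4
  A: (13316/26439)²·(1−890/13316)·475/890 = 0.12633355
  E: (12887/26439)²·(1−1936/12887)·225/1936 = 0.023463496
  → Var(ȳ_str) = 0.15040743.
Var(ȳ_srs) = (1 − 2869/26439)·409.8/2869 = 0.1273374.
deff = 0.15040743 / 0.1273374 = 1.1812.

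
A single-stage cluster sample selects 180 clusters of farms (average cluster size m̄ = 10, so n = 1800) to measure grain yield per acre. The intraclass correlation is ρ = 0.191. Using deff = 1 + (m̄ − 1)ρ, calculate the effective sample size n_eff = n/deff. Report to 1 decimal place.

deff = 1 + (10 − 1)·0.191 = 1 + 1.719 = 2.719.
n_eff = 1800 / 2.719 = 662.0.

662.0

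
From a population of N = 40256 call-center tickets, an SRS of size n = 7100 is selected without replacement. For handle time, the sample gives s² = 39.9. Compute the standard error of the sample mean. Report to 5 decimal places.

0.06803

Under SRS without replacement, Var(ȳ) = (1 − f)·s²/n with f = n/N = 7100/40256 = 0.17637122.
Var(ȳ) = (1 − 0.17637122)·39.9/7100 = 0.82362878·0.0056197183 = 0.0046285617.
SE(ȳ) = √(0.0046285617) = 0.06803.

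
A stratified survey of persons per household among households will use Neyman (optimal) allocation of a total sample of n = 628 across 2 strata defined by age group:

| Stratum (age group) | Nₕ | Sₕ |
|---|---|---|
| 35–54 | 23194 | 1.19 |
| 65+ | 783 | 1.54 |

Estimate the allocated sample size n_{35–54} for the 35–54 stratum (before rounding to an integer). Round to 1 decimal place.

Neyman allocation: nₕ = n·NₕSₕ / Σⱼ NⱼSⱼ.
Σ NⱼSⱼ = 23194·1.19 + 783·1.54 = 28806.68.
n_{35–54} = 628·23194·1.19 / 28806.68 = 601.7.

601.7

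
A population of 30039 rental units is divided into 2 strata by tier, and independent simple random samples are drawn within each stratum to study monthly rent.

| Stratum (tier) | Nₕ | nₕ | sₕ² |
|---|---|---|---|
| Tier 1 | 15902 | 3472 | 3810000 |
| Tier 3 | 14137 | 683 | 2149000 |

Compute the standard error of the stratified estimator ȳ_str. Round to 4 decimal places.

Var(ȳ_str) = Σₕ Wₕ²(1 − fₕ)sₕ²/nₕ with Wₕ = Nₕ/N, N = 30039.
Tier 1: Wₕ = 0.52937847; term = 0.52937847²·(1 − 0.21833732)·3810000/3472 = 240.37937.
Tier 3: Wₕ = 0.47062153; term = 0.47062153²·(1 − 0.04831294)·2149000/683 = 663.21364.
Sum = 903.59301.
SE = √(903.59301) = 30.0598.

30.0598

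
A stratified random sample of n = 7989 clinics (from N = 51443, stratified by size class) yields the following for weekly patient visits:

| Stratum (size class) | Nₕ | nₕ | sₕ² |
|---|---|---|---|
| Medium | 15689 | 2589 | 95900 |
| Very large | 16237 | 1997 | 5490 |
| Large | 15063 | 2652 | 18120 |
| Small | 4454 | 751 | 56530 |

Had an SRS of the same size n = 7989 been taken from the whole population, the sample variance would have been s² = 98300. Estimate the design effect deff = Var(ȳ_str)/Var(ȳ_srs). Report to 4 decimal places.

Var(ȳ_str) = Σ Wₕ²(1−fₕ)sₕ²/nₕ with Wₕ = Nₕ/51443:
  Medium: (15689/51443)²·(1−2589/15689)·95900/2589 = 2.8767395
  Very large: (16237/51443)²·(1−1997/16237)·5490/1997 = 0.24019142
  Large: (15063/51443)²·(1−2652/15063)·18120/2652 = 0.48267005
  Small: (4454/51443)²·(1−751/4454)·56530/751 = 0.46912697
  → Var(ȳ_str) = 4.0687279.
Var(ȳ_srs) = (1 − 7989/51443)·98300/7989 = 10.393566.
deff = 4.0687279 / 10.393566 = 0.3915.

0.3915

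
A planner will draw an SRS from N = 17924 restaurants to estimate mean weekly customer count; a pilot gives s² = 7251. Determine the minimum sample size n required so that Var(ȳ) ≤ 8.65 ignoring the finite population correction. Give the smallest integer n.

Without fpc, n₀ = s²/D = 7251/8.65 = 838.2659.
Rounding up, n = 839.

839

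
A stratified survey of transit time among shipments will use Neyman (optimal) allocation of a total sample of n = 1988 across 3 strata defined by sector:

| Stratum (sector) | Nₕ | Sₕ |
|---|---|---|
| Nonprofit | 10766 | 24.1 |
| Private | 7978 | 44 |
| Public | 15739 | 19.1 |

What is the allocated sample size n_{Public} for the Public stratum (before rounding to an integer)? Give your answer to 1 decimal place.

Neyman allocation: nₕ = n·NₕSₕ / Σⱼ NⱼSⱼ.
Σ NⱼSⱼ = 10766·24.1 + 7978·44 + 15739·19.1 = 911107.5.
n_{Public} = 1988·15739·19.1 / 911107.5 = 655.9.

655.9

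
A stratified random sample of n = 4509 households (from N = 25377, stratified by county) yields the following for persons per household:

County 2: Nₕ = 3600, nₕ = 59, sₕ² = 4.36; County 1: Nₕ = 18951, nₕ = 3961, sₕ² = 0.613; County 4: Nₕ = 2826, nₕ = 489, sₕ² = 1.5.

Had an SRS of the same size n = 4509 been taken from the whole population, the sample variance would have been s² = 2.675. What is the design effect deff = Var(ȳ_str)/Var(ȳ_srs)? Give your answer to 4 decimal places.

Var(ȳ_str) = Σ Wₕ²(1−fₕ)sₕ²/nₕ with Wₕ = Nₕ/25377:
  County 2: (3600/25377)²·(1−59/3600)·4.36/59 = 0.0014627912
  County 1: (18951/25377)²·(1−3961/18951)·0.613/3961 = 6.8266689 × 10^-5
  County 4: (2826/25377)²·(1−489/2826)·1.5/489 = 3.1458116 × 10^-5
  → Var(ȳ_str) = 0.001562516.
Var(ȳ_srs) = (1 − 4509/25377)·2.675/4509 = 4.8784752 × 10^-4.
deff = 0.001562516 / (4.8784752 × 10^-4) = 3.2029.

3.2029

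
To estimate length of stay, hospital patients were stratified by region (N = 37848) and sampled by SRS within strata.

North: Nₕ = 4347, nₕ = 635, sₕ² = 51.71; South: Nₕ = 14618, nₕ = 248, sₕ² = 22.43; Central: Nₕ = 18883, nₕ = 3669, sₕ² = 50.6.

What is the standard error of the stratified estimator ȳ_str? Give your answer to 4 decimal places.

Var(ȳ_str) = Σₕ Wₕ²(1 − fₕ)sₕ²/nₕ with Wₕ = Nₕ/N, N = 37848.
North: Wₕ = 0.11485415; term = 0.11485415²·(1 − 0.14607775)·51.71/635 = 9.1730244 × 10^-4.
South: Wₕ = 0.38622913; term = 0.38622913²·(1 − 0.01696539)·22.43/248 = 0.013262837.
Central: Wₕ = 0.49891672; term = 0.49891672²·(1 − 0.19430175)·50.6/3669 = 0.0027658673.
Sum = 0.016946007.
SE = √(0.016946007) = 0.1302.

0.1302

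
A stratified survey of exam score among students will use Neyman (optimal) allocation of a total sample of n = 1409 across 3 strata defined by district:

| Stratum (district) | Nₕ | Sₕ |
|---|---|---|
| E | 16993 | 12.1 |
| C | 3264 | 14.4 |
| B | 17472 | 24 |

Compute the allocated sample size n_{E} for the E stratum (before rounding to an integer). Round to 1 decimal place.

431.2

Neyman allocation: nₕ = n·NₕSₕ / Σⱼ NⱼSⱼ.
Σ NⱼSⱼ = 16993·12.1 + 3264·14.4 + 17472·24 = 671944.9.
n_{E} = 1409·16993·12.1 / 671944.9 = 431.2.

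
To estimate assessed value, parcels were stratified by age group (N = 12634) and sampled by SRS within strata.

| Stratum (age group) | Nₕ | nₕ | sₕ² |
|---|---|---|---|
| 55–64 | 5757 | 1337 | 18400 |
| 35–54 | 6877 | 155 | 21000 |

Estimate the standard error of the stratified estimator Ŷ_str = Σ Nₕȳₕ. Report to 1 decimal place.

Var(Ŷ_str) = Σₕ Nₕ²(1 − fₕ)sₕ²/nₕ.
55–64: 5757²·(1 − 1337/5757)·18400/1337 = 3.5019095 × 10^8.
35–54: 6877²·(1 − 155/6877)·21000/155 = 6.2630392 × 10^9.
Sum = 6.6132302 × 10^9.
SE = √(6.6132302 × 10^9) = 81321.8.

81321.8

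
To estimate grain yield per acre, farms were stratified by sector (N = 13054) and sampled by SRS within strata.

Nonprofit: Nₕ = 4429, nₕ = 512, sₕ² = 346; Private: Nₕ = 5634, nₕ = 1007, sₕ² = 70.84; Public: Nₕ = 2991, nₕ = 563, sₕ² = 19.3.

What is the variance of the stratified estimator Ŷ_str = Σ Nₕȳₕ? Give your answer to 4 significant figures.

1.381 × 10^7

Var(Ŷ_str) = Σₕ Nₕ²(1 − fₕ)sₕ²/nₕ.
Nonprofit: 4429²·(1 − 512/4429)·346/512 = 1.1723719 × 10^7.
Private: 5634²·(1 − 1007/5634)·70.84/1007 = 1.8338568 × 10^6.
Public: 2991²·(1 − 563/2991)·19.3/563 = 248951.08.
Sum = 1.3806527 × 10^7.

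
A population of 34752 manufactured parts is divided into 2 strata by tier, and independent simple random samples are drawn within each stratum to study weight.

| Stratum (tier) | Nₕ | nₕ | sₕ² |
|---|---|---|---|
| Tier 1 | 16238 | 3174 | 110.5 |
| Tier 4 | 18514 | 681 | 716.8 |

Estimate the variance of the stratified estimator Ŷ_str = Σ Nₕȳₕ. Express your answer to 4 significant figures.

3.549 × 10^8

Var(Ŷ_str) = Σₕ Nₕ²(1 − fₕ)sₕ²/nₕ.
Tier 1: 16238²·(1 − 3174/16238)·110.5/3174 = 7.3852307 × 10^6.
Tier 4: 18514²·(1 − 681/18514)·716.8/681 = 3.475166 × 10^8.
Sum = 3.5490183 × 10^8.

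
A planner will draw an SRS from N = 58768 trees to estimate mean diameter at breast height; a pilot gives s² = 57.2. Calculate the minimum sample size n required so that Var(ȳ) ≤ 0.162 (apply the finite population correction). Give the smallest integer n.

351

Without fpc, n₀ = s²/D = 57.2/0.162 = 353.0864.
With fpc, (1 − n/N)·s²/n ≤ D requires n ≥ n₀/(1 + n₀/N) = 353.0864/(1 + 353.0864/58768) = 350.9777.
Rounding up, n = 351.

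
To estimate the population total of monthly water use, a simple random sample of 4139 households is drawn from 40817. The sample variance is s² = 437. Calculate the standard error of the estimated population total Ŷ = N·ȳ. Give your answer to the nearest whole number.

12572

Var(Ŷ) = N²·Var(ȳ) = N²·(1 − n/N)·s²/n.
f = 4139/40817 = 0.10140383; Var(ȳ) = 0.89859617·437/4139 = 0.094874735.
Var(Ŷ) = 40817² · 0.094874735 = 1.5806392 × 10^8.
SE(Ŷ) = √(1.5806392 × 10^8) = 12572.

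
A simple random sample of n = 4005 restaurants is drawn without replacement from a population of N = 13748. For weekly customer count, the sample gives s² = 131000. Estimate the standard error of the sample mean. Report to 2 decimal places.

4.81

Under SRS without replacement, Var(ȳ) = (1 − f)·s²/n with f = n/N = 4005/13748 = 0.29131510.
Var(ȳ) = (1 − 0.29131510)·131000/4005 = 0.70868490·32.709114 = 23.180455.
SE(ȳ) = √(23.180455) = 4.81.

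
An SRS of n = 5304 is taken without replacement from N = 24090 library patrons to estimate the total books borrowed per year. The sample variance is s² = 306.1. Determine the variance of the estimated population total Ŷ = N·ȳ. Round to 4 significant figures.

Var(Ŷ) = N²·Var(ȳ) = N²·(1 − n/N)·s²/n.
f = 5304/24090 = 0.22017435; Var(ȳ) = 0.77982565·306.1/5304 = 0.045004644.
Var(Ŷ) = 24090² · 0.045004644 = 2.611746 × 10^7.

2.612 × 10^7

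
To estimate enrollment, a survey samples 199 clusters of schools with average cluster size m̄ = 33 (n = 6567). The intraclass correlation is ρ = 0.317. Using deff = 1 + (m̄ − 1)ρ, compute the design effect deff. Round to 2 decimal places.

deff = 1 + (33 − 1)·0.317 = 1 + 10.144 = 11.144.

11.14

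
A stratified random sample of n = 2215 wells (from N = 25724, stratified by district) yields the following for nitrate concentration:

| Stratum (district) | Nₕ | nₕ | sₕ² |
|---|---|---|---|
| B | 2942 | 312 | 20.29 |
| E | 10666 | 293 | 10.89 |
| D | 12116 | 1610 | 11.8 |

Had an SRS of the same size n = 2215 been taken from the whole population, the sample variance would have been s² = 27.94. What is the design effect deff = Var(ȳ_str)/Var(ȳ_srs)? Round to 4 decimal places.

0.7273

Var(ȳ_str) = Σ Wₕ²(1−fₕ)sₕ²/nₕ with Wₕ = Nₕ/25724:
  B: (2942/25724)²·(1−312/2942)·20.29/312 = 7.6041184 × 10^-4
  E: (10666/25724)²·(1−293/10666)·10.89/293 = 0.0062142571
  D: (12116/25724)²·(1−1610/12116)·11.8/1610 = 0.0014098594
  → Var(ȳ_str) = 0.0083845283.
Var(ȳ_srs) = (1 − 2215/25724)·27.94/2215 = 0.01152785.
deff = 0.0083845283 / 0.01152785 = 0.7273.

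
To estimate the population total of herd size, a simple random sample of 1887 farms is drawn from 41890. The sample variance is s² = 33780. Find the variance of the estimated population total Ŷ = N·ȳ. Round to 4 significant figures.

Var(Ŷ) = N²·Var(ȳ) = N²·(1 − n/N)·s²/n.
f = 1887/41890 = 0.04504655; Var(ȳ) = 0.95495345·33780/1887 = 17.095033.
Var(Ŷ) = 41890² · 17.095033 = 2.9997887 × 10^10.

3.000 × 10^10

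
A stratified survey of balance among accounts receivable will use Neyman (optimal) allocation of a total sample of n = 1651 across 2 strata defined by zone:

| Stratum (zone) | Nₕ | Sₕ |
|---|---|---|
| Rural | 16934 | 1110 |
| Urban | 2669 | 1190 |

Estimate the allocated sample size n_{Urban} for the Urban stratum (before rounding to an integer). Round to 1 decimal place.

Neyman allocation: nₕ = n·NₕSₕ / Σⱼ NⱼSⱼ.
Σ NⱼSⱼ = 16934·1110 + 2669·1190 = 2.197285 × 10^7.
n_{Urban} = 1651·2669·1190 / (2.197285 × 10^7) = 238.6.

238.6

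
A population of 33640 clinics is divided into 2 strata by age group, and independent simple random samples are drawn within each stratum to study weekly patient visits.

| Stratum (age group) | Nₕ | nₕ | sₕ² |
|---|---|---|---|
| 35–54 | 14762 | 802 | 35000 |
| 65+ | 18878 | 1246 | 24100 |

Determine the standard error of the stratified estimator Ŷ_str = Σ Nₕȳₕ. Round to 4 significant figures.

Var(Ŷ_str) = Σₕ Nₕ²(1 − fₕ)sₕ²/nₕ.
35–54: 14762²·(1 − 802/14762)·35000/802 = 8.993408 × 10^9.
65+: 18878²·(1 − 1246/18878)·24100/1246 = 6.4380828 × 10^9.
Sum = 1.5431491 × 10^10.
SE = √(1.5431491 × 10^10) = 124200.

124200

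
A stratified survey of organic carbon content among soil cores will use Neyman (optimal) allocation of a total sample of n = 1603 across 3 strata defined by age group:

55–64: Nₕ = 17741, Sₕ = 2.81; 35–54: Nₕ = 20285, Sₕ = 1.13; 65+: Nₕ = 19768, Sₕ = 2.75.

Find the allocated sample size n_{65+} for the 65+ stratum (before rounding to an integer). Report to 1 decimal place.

Neyman allocation: nₕ = n·NₕSₕ / Σⱼ NⱼSⱼ.
Σ NⱼSⱼ = 17741·2.81 + 20285·1.13 + 19768·2.75 = 127136.26.
n_{65+} = 1603·19768·2.75 / 127136.26 = 685.4.

685.4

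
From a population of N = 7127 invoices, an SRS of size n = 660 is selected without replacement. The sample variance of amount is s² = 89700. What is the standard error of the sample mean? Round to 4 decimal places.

Under SRS without replacement, Var(ȳ) = (1 − f)·s²/n with f = n/N = 660/7127 = 0.09260558.
Var(ȳ) = (1 − 0.09260558)·89700/660 = 0.90739442·135.90909 = 123.32315.
SE(ȳ) = √(123.32315) = 11.1051.

11.1051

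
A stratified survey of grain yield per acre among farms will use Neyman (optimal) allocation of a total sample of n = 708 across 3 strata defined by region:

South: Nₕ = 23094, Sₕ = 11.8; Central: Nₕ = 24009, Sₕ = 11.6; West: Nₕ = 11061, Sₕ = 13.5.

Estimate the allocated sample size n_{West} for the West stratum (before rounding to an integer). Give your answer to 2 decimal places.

Neyman allocation: nₕ = n·NₕSₕ / Σⱼ NⱼSⱼ.
Σ NⱼSⱼ = 23094·11.8 + 24009·11.6 + 11061·13.5 = 700337.1.
n_{West} = 708·11061·13.5 / 700337.1 = 150.96.

150.96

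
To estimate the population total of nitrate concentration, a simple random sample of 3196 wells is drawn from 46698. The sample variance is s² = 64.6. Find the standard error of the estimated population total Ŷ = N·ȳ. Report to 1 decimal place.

Var(Ŷ) = N²·Var(ȳ) = N²·(1 − n/N)·s²/n.
f = 3196/46698 = 0.06843976; Var(ȳ) = 0.93156024·64.6/3196 = 0.018829409.
Var(Ŷ) = 46698² · 0.018829409 = 4.1061353 × 10^7.
SE(Ŷ) = √(4.1061353 × 10^7) = 6407.9.

6407.9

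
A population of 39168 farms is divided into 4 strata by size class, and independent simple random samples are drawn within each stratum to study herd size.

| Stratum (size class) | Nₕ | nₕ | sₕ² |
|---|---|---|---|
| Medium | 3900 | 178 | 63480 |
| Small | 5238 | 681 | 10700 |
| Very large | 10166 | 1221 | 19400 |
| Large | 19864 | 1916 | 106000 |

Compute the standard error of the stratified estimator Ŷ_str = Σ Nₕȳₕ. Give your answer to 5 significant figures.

Var(Ŷ_str) = Σₕ Nₕ²(1 − fₕ)sₕ²/nₕ.
Medium: 3900²·(1 − 178/3900)·63480/178 = 5.1767583 × 10^9.
Small: 5238²·(1 − 681/5238)·10700/681 = 3.7504311 × 10^8.
Very large: 10166²·(1 − 1221/10166)·19400/1221 = 1.4448292 × 10^9.
Large: 19864²·(1 − 1916/19864)·106000/1916 = 1.9723915 × 10^10.
Sum = 2.6720546 × 10^10.
SE = √(2.6720546 × 10^10) = 163460.

163460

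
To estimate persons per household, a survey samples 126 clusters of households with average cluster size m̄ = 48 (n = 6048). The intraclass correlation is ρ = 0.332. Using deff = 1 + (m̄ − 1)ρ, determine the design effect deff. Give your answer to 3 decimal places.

deff = 1 + (48 − 1)·0.332 = 1 + 15.604 = 16.604.

16.604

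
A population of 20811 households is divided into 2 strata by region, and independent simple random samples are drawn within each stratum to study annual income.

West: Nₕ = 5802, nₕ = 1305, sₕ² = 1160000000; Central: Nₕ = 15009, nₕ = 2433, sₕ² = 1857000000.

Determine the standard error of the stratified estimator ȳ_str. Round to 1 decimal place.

621.4

Var(ȳ_str) = Σₕ Wₕ²(1 − fₕ)sₕ²/nₕ with Wₕ = Nₕ/N, N = 20811.
West: Wₕ = 0.27879487; term = 0.27879487²·(1 − 0.22492244)·1160000000/1305 = 53550.335.
Central: Wₕ = 0.72120513; term = 0.72120513²·(1 − 0.16210274)·1857000000/2433 = 332642.84.
Sum = 386193.18.
SE = √(386193.18) = 621.4.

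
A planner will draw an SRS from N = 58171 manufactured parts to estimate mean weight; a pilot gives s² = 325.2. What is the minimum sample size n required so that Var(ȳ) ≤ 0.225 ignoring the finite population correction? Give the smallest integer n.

Without fpc, n₀ = s²/D = 325.2/0.225 = 1445.3333.
Rounding up, n = 1446.

1446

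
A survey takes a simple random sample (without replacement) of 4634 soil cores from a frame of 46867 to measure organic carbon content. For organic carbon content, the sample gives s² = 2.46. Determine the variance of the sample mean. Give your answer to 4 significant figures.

Under SRS without replacement, Var(ȳ) = (1 − f)·s²/n with f = n/N = 4634/46867 = 0.09887554.
Var(ȳ) = (1 − 0.09887554)·2.46/4634 = 0.90112446·5.3085887 × 10^-4 = 4.7836991 × 10^-4.

4.784 × 10^-4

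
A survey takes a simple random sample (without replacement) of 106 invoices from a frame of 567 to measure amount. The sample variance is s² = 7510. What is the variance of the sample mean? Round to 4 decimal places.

Under SRS without replacement, Var(ȳ) = (1 − f)·s²/n with f = n/N = 106/567 = 0.18694885.
Var(ȳ) = (1 − 0.18694885)·7510/106 = 0.81305115·70.849057 = 57.603907.

57.6039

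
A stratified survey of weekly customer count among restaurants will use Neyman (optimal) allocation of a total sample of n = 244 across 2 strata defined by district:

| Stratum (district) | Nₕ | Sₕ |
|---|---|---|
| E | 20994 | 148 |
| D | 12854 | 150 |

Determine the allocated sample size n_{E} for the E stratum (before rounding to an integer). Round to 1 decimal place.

Neyman allocation: nₕ = n·NₕSₕ / Σⱼ NⱼSⱼ.
Σ NⱼSⱼ = 20994·148 + 12854·150 = 5.035212 × 10^6.
n_{E} = 244·20994·148 / (5.035212 × 10^6) = 150.6.

150.6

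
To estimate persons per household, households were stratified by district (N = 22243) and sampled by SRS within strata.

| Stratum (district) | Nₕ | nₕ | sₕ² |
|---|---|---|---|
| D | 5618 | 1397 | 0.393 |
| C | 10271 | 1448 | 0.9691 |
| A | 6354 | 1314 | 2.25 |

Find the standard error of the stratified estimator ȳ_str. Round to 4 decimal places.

0.0157

Var(ȳ_str) = Σₕ Wₕ²(1 − fₕ)sₕ²/nₕ with Wₕ = Nₕ/N, N = 22243.
D: Wₕ = 0.25257384; term = 0.25257384²·(1 − 0.24866501)·0.393/1397 = 1.348362 × 10^-5.
C: Wₕ = 0.46176325; term = 0.46176325²·(1 − 0.14097946)·0.9691/1448 = 1.2258641 × 10^-4.
A: Wₕ = 0.28566291; term = 0.28566291²·(1 − 0.20679887)·2.25/1314 = 1.1083532 × 10^-4.
Sum = 2.4690535 × 10^-4.
SE = √(2.4690535 × 10^-4) = 0.0157.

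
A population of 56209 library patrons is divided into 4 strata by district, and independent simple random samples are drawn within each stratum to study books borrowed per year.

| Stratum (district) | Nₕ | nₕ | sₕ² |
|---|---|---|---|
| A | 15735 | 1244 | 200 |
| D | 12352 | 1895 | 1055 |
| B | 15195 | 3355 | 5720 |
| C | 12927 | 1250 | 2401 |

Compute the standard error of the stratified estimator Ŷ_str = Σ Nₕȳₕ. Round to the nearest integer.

26556

Var(Ŷ_str) = Σₕ Nₕ²(1 − fₕ)sₕ²/nₕ.
A: 15735²·(1 − 1244/15735)·200/1244 = 3.6658502 × 10^7.
D: 12352²·(1 − 1895/12352)·1055/1895 = 7.1909726 × 10^7.
B: 15195²·(1 − 3355/15195)·5720/3355 = 3.0672976 × 10^8.
C: 12927²·(1 − 1250/12927)·2401/1250 = 2.8994203 × 10^8.
Sum = 7.0524002 × 10^8.
SE = √(7.0524002 × 10^8) = 26556.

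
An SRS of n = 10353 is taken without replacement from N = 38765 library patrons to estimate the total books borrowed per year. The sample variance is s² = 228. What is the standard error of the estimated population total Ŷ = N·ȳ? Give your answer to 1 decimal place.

4925.0

Var(Ŷ) = N²·Var(ȳ) = N²·(1 − n/N)·s²/n.
f = 10353/38765 = 0.26707081; Var(ȳ) = 0.73292919·228/10353 = 0.016141008.
Var(Ŷ) = 38765² · 0.016141008 = 2.42555 × 10^7.
SE(Ŷ) = √(2.42555 × 10^7) = 4925.0.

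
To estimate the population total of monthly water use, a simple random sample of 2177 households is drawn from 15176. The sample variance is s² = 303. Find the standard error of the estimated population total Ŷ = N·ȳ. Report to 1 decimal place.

Var(Ŷ) = N²·Var(ȳ) = N²·(1 − n/N)·s²/n.
f = 2177/15176 = 0.14345018; Var(ȳ) = 0.85654982·303/2177 = 0.11921663.
Var(Ŷ) = 15176² · 0.11921663 = 2.7456898 × 10^7.
SE(Ŷ) = √(2.7456898 × 10^7) = 5239.9.

5239.9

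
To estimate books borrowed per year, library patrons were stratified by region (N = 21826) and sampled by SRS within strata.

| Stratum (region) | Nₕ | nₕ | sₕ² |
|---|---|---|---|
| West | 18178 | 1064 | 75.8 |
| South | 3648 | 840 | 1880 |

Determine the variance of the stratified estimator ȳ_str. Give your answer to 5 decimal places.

Var(ȳ_str) = Σₕ Wₕ²(1 − fₕ)sₕ²/nₕ with Wₕ = Nₕ/N, N = 21826.
West: Wₕ = 0.83285989; term = 0.83285989²·(1 − 0.05853229)·75.8/1064 = 0.046523985.
South: Wₕ = 0.16714011; term = 0.16714011²·(1 − 0.23026316)·1880/840 = 0.048126269.
Sum = 0.094650254.

0.09465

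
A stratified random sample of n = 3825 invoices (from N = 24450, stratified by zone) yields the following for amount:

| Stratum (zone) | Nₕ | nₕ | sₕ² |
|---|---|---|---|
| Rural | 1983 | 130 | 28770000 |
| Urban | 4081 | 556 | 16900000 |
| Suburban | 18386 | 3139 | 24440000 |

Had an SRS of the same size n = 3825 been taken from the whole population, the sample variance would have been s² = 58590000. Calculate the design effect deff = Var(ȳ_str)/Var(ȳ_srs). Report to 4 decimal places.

Var(ȳ_str) = Σ Wₕ²(1−fₕ)sₕ²/nₕ with Wₕ = Nₕ/24450:
  Rural: (1983/24450)²·(1−130/1983)·28770000/130 = 1360.3069
  Urban: (4081/24450)²·(1−556/4081)·16900000/556 = 731.44201
  Suburban: (18386/24450)²·(1−3139/18386)·24440000/3139 = 3651.1007
  → Var(ȳ_str) = 5742.8496.
Var(ȳ_srs) = (1 − 3825/24450)·58590000/3825 = 12921.328.
deff = 5742.8496 / 12921.328 = 0.4444.

0.4444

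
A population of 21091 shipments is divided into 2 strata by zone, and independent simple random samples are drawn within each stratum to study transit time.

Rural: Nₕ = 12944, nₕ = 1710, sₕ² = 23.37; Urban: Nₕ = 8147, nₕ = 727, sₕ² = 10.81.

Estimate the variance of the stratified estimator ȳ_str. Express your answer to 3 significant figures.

0.00649

Var(ȳ_str) = Σₕ Wₕ²(1 − fₕ)sₕ²/nₕ with Wₕ = Nₕ/N, N = 21091.
Rural: Wₕ = 0.61372149; term = 0.61372149²·(1 − 0.13210754)·23.37/1710 = 0.0044675681.
Urban: Wₕ = 0.38627851; term = 0.38627851²·(1 − 0.08923530)·10.81/727 = 0.0020206847.
Sum = 0.0064882528.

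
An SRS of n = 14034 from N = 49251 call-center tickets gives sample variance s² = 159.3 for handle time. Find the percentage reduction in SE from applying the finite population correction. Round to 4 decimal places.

f = n/N = 14034/49251 = 0.28494853.
SE_no-fpc = √(s²/n) = 0.10654109; SE_fpc = √((1−f)s²/n) = 0.090091912.
Ratio = √(1−f) = 0.84560716. Reduction = 100·(1 − 0.84560716) = 15.4393%.

15.4393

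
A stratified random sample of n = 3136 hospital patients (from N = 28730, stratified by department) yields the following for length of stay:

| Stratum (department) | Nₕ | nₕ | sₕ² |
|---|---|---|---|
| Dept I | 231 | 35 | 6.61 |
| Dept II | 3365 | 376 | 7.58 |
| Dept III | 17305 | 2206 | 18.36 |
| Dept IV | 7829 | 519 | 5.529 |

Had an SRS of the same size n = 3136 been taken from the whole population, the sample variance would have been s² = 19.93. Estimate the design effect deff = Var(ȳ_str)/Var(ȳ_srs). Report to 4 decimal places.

Var(ȳ_str) = Σ Wₕ²(1−fₕ)sₕ²/nₕ with Wₕ = Nₕ/28730:
  Dept I: (231/28730)²·(1−35/231)·6.61/35 = 1.0359295 × 10^-5
  Dept II: (3365/28730)²·(1−376/3365)·7.58/376 = 2.4565245 × 10^-4
  Dept III: (17305/28730)²·(1−2206/17305)·18.36/2206 = 0.0026346062
  Dept IV: (7829/28730)²·(1−519/7829)·5.529/519 = 7.3863801 × 10^-4
  → Var(ȳ_str) = 0.003629256.
Var(ȳ_srs) = (1 − 3136/28730)·19.93/3136 = 0.0056615296.
deff = 0.003629256 / 0.0056615296 = 0.6410.

0.6410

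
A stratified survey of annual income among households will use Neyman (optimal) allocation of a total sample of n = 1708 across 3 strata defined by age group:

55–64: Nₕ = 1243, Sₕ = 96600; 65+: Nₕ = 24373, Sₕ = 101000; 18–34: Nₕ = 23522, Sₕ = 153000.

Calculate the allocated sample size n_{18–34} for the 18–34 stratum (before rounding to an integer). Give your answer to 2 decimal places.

Neyman allocation: nₕ = n·NₕSₕ / Σⱼ NⱼSⱼ.
Σ NⱼSⱼ = 1243·96600 + 24373·101000 + 23522·153000 = 6.1806128 × 10^9.
n_{18–34} = 1708·23522·153000 / (6.1806128 × 10^9) = 994.54.

994.54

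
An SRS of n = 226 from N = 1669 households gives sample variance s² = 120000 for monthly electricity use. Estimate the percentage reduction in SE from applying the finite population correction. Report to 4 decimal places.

7.0167

f = n/N = 226/1669 = 0.13541043.
SE_no-fpc = √(s²/n) = 23.042861; SE_fpc = √((1−f)s²/n) = 21.426015.
Ratio = √(1−f) = 0.92983309. Reduction = 100·(1 − 0.92983309) = 7.0167%.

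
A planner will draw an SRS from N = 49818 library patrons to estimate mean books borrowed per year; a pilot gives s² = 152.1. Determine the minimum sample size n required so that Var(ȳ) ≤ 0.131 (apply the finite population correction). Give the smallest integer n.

Without fpc, n₀ = s²/D = 152.1/0.131 = 1161.0687.
With fpc, (1 − n/N)·s²/n ≤ D requires n ≥ n₀/(1 + n₀/N) = 1161.0687/(1 + 1161.0687/49818) = 1134.6249.
Rounding up, n = 1135.

1135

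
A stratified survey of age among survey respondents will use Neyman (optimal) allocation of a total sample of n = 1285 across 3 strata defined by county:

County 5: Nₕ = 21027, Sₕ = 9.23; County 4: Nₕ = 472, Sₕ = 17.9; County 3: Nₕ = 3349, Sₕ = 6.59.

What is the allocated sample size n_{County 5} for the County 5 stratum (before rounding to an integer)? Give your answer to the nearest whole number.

Neyman allocation: nₕ = n·NₕSₕ / Σⱼ NⱼSⱼ.
Σ NⱼSⱼ = 21027·9.23 + 472·17.9 + 3349·6.59 = 224597.92.
n_{County 5} = 1285·21027·9.23 / 224597.92 = 1110.

1110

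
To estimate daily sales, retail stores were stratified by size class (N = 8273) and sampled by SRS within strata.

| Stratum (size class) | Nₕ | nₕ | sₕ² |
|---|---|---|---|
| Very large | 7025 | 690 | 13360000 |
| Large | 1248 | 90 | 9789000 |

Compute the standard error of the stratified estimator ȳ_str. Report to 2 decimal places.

Var(ȳ_str) = Σₕ Wₕ²(1 − fₕ)sₕ²/nₕ with Wₕ = Nₕ/N, N = 8273.
Very large: Wₕ = 0.84914783; term = 0.84914783²·(1 − 0.09822064)·13360000/690 = 12589.958.
Large: Wₕ = 0.15085217; term = 0.15085217²·(1 − 0.07211538)·9789000/90 = 2296.64.
Sum = 14886.598.
SE = √(14886.598) = 122.01.

122.01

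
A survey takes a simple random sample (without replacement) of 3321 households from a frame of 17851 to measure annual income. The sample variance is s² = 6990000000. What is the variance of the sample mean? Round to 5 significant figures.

1.7132 × 10^6

Under SRS without replacement, Var(ȳ) = (1 − f)·s²/n with f = n/N = 3321/17851 = 0.18604000.
Var(ȳ) = (1 − 0.18604000)·6990000000/3321 = 0.81396000·2.1047877 × 10^6 = 1.713213 × 10^6.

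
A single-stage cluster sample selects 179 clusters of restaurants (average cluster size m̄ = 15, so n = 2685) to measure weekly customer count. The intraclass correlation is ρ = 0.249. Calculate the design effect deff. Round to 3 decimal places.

deff = 1 + (15 − 1)·0.249 = 1 + 3.486 = 4.486.

4.486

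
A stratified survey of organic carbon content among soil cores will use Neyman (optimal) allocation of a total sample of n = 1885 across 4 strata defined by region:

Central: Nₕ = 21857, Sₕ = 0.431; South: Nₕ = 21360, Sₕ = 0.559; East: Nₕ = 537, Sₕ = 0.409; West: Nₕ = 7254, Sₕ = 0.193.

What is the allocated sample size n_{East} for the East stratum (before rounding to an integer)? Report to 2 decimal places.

18.02

Neyman allocation: nₕ = n·NₕSₕ / Σⱼ NⱼSⱼ.
Σ NⱼSⱼ = 21857·0.431 + 21360·0.559 + 537·0.409 + 7254·0.193 = 22980.262.
n_{East} = 1885·537·0.409 / 22980.262 = 18.02.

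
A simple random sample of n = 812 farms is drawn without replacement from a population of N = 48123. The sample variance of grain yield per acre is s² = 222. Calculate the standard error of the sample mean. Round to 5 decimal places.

Under SRS without replacement, Var(ȳ) = (1 − f)·s²/n with f = n/N = 812/48123 = 0.01687343.
Var(ȳ) = (1 − 0.01687343)·222/812 = 0.98312657·0.27339901 = 0.26878584.
SE(ȳ) = √(0.26878584) = 0.51845.

0.51845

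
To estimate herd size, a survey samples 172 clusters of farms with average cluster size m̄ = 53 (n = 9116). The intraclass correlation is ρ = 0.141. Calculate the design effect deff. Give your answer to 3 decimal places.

8.332

deff = 1 + (53 − 1)·0.141 = 1 + 7.332 = 8.332.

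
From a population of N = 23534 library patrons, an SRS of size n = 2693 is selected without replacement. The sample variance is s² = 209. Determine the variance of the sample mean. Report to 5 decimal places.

0.06873

Under SRS without replacement, Var(ȳ) = (1 − f)·s²/n with f = n/N = 2693/23534 = 0.11443019.
Var(ȳ) = (1 − 0.11443019)·209/2693 = 0.88556981·0.077608615 = 0.068727847.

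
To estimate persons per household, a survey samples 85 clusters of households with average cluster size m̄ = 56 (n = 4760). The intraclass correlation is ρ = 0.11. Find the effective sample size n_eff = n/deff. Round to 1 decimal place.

675.2

deff = 1 + (56 − 1)·0.11 = 1 + 6.05 = 7.05.
n_eff = 4760 / 7.05 = 675.2.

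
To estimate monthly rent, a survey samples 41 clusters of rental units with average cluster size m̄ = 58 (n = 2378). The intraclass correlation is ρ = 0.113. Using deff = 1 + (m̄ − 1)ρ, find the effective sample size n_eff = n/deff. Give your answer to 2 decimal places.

319.58

deff = 1 + (58 − 1)·0.113 = 1 + 6.441 = 7.441.
n_eff = 2378 / 7.441 = 319.58.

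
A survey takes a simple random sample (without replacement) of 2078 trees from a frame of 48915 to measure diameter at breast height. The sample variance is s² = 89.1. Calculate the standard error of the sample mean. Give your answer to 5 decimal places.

Under SRS without replacement, Var(ȳ) = (1 − f)·s²/n with f = n/N = 2078/48915 = 0.04248186.
Var(ȳ) = (1 − 0.04248186)·89.1/2078 = 0.95751814·0.042877767 = 0.04105624.
SE(ȳ) = √(0.04105624) = 0.20262.

0.20262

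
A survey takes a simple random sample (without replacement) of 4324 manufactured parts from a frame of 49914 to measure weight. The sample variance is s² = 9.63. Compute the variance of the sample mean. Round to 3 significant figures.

Under SRS without replacement, Var(ȳ) = (1 − f)·s²/n with f = n/N = 4324/49914 = 0.08662900.
Var(ȳ) = (1 − 0.08662900)·9.63/4324 = 0.91337100·0.0022271045 = 0.0020341727.

0.00203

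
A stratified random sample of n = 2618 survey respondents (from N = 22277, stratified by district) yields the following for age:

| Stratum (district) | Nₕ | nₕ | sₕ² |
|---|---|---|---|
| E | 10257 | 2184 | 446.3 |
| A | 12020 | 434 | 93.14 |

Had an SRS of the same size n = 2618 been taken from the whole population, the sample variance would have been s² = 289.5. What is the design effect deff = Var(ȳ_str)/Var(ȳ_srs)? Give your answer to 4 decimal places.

0.9666

Var(ȳ_str) = Σ Wₕ²(1−fₕ)sₕ²/nₕ with Wₕ = Nₕ/22277:
  E: (10257/22277)²·(1−2184/10257)·446.3/2184 = 0.034096999
  A: (12020/22277)²·(1−434/12020)·93.14/434 = 0.060224206
  → Var(ȳ_str) = 0.094321205.
Var(ȳ_srs) = (1 − 2618/22277)·289.5/2618 = 0.09758513.
deff = 0.094321205 / 0.09758513 = 0.9666.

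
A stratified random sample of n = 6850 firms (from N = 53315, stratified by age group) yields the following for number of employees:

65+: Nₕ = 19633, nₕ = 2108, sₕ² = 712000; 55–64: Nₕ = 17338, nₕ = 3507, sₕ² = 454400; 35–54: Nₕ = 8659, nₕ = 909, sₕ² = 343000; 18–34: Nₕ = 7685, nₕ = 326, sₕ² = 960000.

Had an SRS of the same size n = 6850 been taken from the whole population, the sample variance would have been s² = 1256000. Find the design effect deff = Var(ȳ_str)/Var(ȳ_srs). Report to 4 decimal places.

0.7466

Var(ȳ_str) = Σ Wₕ²(1−fₕ)sₕ²/nₕ with Wₕ = Nₕ/53315:
  65+: (19633/53315)²·(1−2108/19633)·712000/2108 = 40.884176
  55–64: (17338/53315)²·(1−3507/17338)·454400/3507 = 10.93091
  35–54: (8659/53315)²·(1−909/8659)·343000/909 = 8.9084234
  18–34: (7685/53315)²·(1−326/7685)·960000/326 = 58.589188
  → Var(ȳ_str) = 119.3127.
Var(ȳ_srs) = (1 − 6850/53315)·1256000/6850 = 159.79957.
deff = 119.3127 / 159.79957 = 0.7466.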